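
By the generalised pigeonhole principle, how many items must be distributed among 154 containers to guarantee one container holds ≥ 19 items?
n = (19 − 1)·154 + 1 = 2773

By the generalised pigeonhole principle, to guarantee some box contains ≥ r objects we need more than (r − 1) · k objects total. Threshold: n = (r − 1) · k + 1. With r = 19 and k = 154: n = 18 · 154 + 1 = 2772 + 1 = 2773. For n = 2772 = 18 · 154, we can put exactly 18 objects in every box, avoiding 19 in any single one — so 2773 is tight.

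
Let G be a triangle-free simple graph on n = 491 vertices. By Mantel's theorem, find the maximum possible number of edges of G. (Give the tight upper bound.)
ex(491, K_3) = ⌊491^2/4⌋ = 60270

Mantel (1907): a triangle-free graph on n vertices has at most ⌊n^2/4⌋ edges, with equality for the complete bipartite graph K_{⌊n/2⌋, ⌈n/2⌉}. For n = 491: ⌊491^2/4⌋ = ⌊241081/4⌋ = 60270. The extremal graph is K_{245, 246}, which has 245·246 = 60270 edges.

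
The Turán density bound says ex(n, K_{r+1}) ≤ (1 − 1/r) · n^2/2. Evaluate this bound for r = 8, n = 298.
Turán density bound = (7/8) · 298^2/2 = 155407/4 ≈ 38851.75

Turán's theorem: ex(n, K_{r+1}) is achieved by the complete r-partite Turán graph T(n, r) with parts as balanced as possible, and is at most (1 − 1/r) · n^2/2. For r = 8, n = 298: the density bound is (7/8) · 88804/2 = 155407/4 ≈ 38851.75. The integer-valued extremum is e(T(298, 8)) = 38851, which is strictly less than the density bound 155407/4 since 8 ∤ 298 (the parts of T(298, 8) cannot all be equal).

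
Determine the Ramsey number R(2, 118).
R(2, 118) = 118

R(2, k) = k for all k ≥ 2: in a 2-colouring of K_k, either some edge is red (a red K_2) or all edges are blue (a blue K_k). And K_{117} coloured all-blue has no blue K_118, so R(2, 118) > 117. Hence R(2, 118) = 118.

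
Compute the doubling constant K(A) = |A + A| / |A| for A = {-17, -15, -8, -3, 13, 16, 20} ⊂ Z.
K = |A + A| / |A| = 27/7

Enumerate A + A = {a + b : a, b ∈ A}. With |A| = 7, there are |A|^2 = 49 ordered sum pairs; collecting distinct values, A + A = {-34, -32, -30, -25, -23, -20, -18, -16, -11, -6, -4, -2, -1, 1, 3, 5, 8, 10, 12, 13, 17, 26, 29, 32, 33, 36, 40}, so |A + A| = 27. Thus K = 27/7. For comparison, the minimum possible |A + A| over all 7-element sets is 2·7 − 1 = 13 (so min K = 13/7), attained only by arithmetic progressions.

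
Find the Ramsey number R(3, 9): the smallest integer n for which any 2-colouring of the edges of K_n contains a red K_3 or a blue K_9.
R(3, 9) = 36

Lower bound: an explicit 2-colouring of K_{35} (typically a Paley-type or other structured construction) avoids a red K_3 and a blue K_9, showing R(3, 9) > 35.
Upper bound: the simple Erdős–Szekeres recurrence only gives R(3, 9) ≤ 37; the tight bound R(3, 9) ≤ 36 requires a sharper case analysis (or computer search) of 2-colourings of K_{36}.
Hence R(3, 9) = 36.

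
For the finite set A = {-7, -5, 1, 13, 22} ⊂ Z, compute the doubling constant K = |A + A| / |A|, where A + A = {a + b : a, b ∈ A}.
K = |A + A| / |A| = 15/5 = 3

Enumerate A + A = {a + b : a, b ∈ A}. With |A| = 5, there are |A|^2 = 25 ordered sum pairs; collecting distinct values, A + A = {-14, -12, -10, -6, -4, 2, 6, 8, 14, 15, 17, 23, 26, 35, 44}, so |A + A| = 15. Thus K = 15/5 = 3. For comparison, the minimum possible |A + A| over all 5-element sets is 2·5 − 1 = 9 (so min K = 9/5), attained only by arithmetic progressions.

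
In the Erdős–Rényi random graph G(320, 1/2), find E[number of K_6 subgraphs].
E[# K_6] = C(320, 6) · (1/2)^C(6, 2) = 1422630723360 / 2^15 = 44457210105/1024 ≈ 43415244.243164

For each 6-subset S of vertices (there are C(320, 6) = 1422630723360 such S), let X_S = 1 if S induces a K_6 (all C(6, 2) = 15 edges present). Then P(X_S = 1) = (1/2)^15 = 1/32768. By linearity of expectation, E[# K_6] = C(320, 6) · (1/2)^15 = 1422630723360 / 32768 = 44457210105/1024 ≈ 43415244.243164.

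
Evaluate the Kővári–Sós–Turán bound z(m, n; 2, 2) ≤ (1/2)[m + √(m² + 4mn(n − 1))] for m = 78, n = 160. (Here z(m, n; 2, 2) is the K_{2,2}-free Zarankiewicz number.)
z(78, 160; 2, 2) ≤ (1/2)[78 + √(78² + 4·78·160·159)] = (1/2)[78 + √7943364] = 1448.1987

Kővári–Sós–Turán: let r_1, ..., r_78 be the row sums and z = Σ r_i the total number of 1s. Each pair of columns can share at most one row with both entries 1 (else a 2×2 all-ones block appears), so Σ_i C(r_i, 2) ≤ C(160, 2) = 12720. By convexity Σ_i C(r_i, 2) ≥ 78·C(z/78, 2) = z(z − 78)/(2·78), giving z² − 78z − 78·160·159 ≤ 0 and hence z ≤ (1/2)[78 + √(6084 + 4·1984320)] = (1/2)[78 + √7943364] ≈ (1/2)(78 + 2818.3974) = 1448.1987.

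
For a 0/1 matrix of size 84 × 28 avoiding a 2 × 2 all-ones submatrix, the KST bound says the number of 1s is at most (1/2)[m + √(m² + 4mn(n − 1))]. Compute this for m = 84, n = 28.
z(84, 28; 2, 2) ≤ (1/2)[84 + √(84² + 4·84·28·27)] = (1/2)[84 + √261072] = 297.476

Kővári–Sós–Turán: let r_1, ..., r_84 be the row sums and z = Σ r_i the total number of 1s. Each pair of columns can share at most one row with both entries 1 (else a 2×2 all-ones block appears), so Σ_i C(r_i, 2) ≤ C(28, 2) = 378. By convexity Σ_i C(r_i, 2) ≥ 84·C(z/84, 2) = z(z − 84)/(2·84), giving z² − 84z − 84·28·27 ≤ 0 and hence z ≤ (1/2)[84 + √(7056 + 4·63504)] = (1/2)[84 + √261072] ≈ (1/2)(84 + 510.9521) = 297.476.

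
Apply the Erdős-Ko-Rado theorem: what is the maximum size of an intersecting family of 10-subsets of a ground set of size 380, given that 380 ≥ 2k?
max |F| = C(379, 9) = 404041266059756325

Erdős-Ko-Rado (1961): when n ≥ 2k, max |F| = C(n−1, k−1). The bound is attained by the star {A : i ∈ A} for any fixed i ∈ [n]. Here C(380−1, 10−1) = C(379, 9) = 404041266059756325.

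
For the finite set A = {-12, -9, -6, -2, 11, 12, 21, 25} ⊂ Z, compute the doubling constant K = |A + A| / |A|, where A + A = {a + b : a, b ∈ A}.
K = |A + A| / |A| = 32/8 = 4

Enumerate A + A = {a + b : a, b ∈ A}. With |A| = 8, there are |A|^2 = 64 ordered sum pairs; collecting distinct values, A + A = {-24, -21, -18, -15, -14, -12, -11, -8, -4, -1, 0, 2, 3, 5, 6, 9, 10, 12, 13, 15, 16, 19, 22, 23, 24, 32, 33, 36, 37, 42, 46, 50}, so |A + A| = 32. Thus K = 32/8 = 4. For comparison, the minimum possible |A + A| over all 8-element sets is 2·8 − 1 = 15 (so min K = 15/8), attained only by arithmetic progressions.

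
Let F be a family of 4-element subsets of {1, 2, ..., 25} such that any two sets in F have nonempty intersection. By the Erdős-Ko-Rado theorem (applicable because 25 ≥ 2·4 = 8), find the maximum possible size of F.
max |F| = C(24, 3) = 2024

The Erdős-Ko-Rado theorem states: for n ≥ 2k, an intersecting family of k-subsets of an n-element set has size at most C(n − 1, k − 1), with equality for 'star' families {A ⊆ [n] : |A| = k, i ∈ A} (fix an element i). For n = 25, k = 4: C(24, 3) = 2024.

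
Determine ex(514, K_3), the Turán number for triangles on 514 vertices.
ex(514, K_3) = ⌊514^2/4⌋ = 66049

Mantel (1907): a triangle-free graph on n vertices has at most ⌊n^2/4⌋ edges, with equality for the complete bipartite graph K_{⌊n/2⌋, ⌈n/2⌉}. For n = 514: ⌊514^2/4⌋ = ⌊264196/4⌋ = 66049. The extremal graph is K_{257, 257}, which has 257·257 = 66049 edges.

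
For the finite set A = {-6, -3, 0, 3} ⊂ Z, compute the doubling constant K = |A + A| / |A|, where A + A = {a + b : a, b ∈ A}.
K = |A + A| / |A| = 7/4

Enumerate A + A = {a + b : a, b ∈ A}. With |A| = 4, there are |A|^2 = 16 ordered sum pairs; collecting distinct values, A + A = {-12, -9, -6, -3, 0, 3, 6}, so |A + A| = 7. Thus K = 7/4. Here |A + A| = 2|A| − 1 = 7, the minimum possible — so K = 7/4 is minimal, which holds iff A is an arithmetic progression.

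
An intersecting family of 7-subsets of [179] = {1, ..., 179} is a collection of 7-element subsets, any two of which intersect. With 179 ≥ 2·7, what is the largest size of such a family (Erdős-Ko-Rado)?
max |F| = C(178, 6) = 40570171180

Erdős-Ko-Rado (1961): when n ≥ 2k, max |F| = C(n−1, k−1). The bound is attained by the star {A : i ∈ A} for any fixed i ∈ [n]. Here C(179−1, 7−1) = C(178, 6) = 40570171180.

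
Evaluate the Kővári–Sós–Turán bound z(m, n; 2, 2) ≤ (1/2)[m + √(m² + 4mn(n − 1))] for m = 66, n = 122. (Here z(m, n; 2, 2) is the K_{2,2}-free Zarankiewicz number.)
z(66, 122; 2, 2) ≤ (1/2)[66 + √(66² + 4·66·122·121)] = (1/2)[66 + √3901524] = 1020.6138

Kővári–Sós–Turán: let r_1, ..., r_66 be the row sums and z = Σ r_i the total number of 1s. Each pair of columns can share at most one row with both entries 1 (else a 2×2 all-ones block appears), so Σ_i C(r_i, 2) ≤ C(122, 2) = 7381. By convexity Σ_i C(r_i, 2) ≥ 66·C(z/66, 2) = z(z − 66)/(2·66), giving z² − 66z − 66·122·121 ≤ 0 and hence z ≤ (1/2)[66 + √(4356 + 4·974292)] = (1/2)[66 + √3901524] ≈ (1/2)(66 + 1975.2276) = 1020.6138.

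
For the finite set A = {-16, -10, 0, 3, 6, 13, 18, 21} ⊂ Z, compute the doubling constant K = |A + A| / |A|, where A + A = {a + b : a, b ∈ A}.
K = |A + A| / |A| = 31/8

Enumerate A + A = {a + b : a, b ∈ A}. With |A| = 8, there are |A|^2 = 64 ordered sum pairs; collecting distinct values, A + A = {-32, -26, -20, -16, -13, -10, -7, -4, -3, 0, 2, 3, 5, 6, 8, 9, 11, 12, 13, 16, 18, 19, 21, 24, 26, 27, 31, 34, 36, 39, 42}, so |A + A| = 31. Thus K = 31/8. For comparison, the minimum possible |A + A| over all 8-element sets is 2·8 − 1 = 15 (so min K = 15/8), attained only by arithmetic progressions.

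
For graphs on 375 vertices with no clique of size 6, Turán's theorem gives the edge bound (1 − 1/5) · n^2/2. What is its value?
Turán density bound = (4/5) · 375^2/2 = 56250

Turán's theorem: ex(n, K_{r+1}) is achieved by the complete r-partite Turán graph T(n, r) with parts as balanced as possible, and is at most (1 − 1/r) · n^2/2. For r = 5, n = 375: the density bound is (4/5) · 140625/2 = 56250. Since 5 ∣ 375, the Turán graph T(375, 5) has parts of equal size 75, and its edge count e(T(375, 5)) = 56250 attains the density bound exactly.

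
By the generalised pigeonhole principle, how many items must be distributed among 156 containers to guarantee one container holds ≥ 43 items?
n = (43 − 1)·156 + 1 = 6553

By the generalised pigeonhole principle, to guarantee some box contains ≥ r objects we need more than (r − 1) · k objects total. Threshold: n = (r − 1) · k + 1. With r = 43 and k = 156: n = 42 · 156 + 1 = 6552 + 1 = 6553. For n = 6552 = 42 · 156, we can put exactly 42 objects in every box, avoiding 43 in any single one — so 6553 is tight.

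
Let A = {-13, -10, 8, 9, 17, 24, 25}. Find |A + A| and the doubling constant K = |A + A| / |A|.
K = |A + A| / |A| = 26/7

Enumerate A + A = {a + b : a, b ∈ A}. With |A| = 7, there are |A|^2 = 49 ordered sum pairs; collecting distinct values, A + A = {-26, -23, -20, -5, -4, -2, -1, 4, 7, 11, 12, 14, 15, 16, 17, 18, 25, 26, 32, 33, 34, 41, 42, 48, 49, 50}, so |A + A| = 26. Thus K = 26/7. For comparison, the minimum possible |A + A| over all 7-element sets is 2·7 − 1 = 13 (so min K = 13/7), attained only by arithmetic progressions.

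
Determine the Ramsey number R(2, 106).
R(2, 106) = 106

R(2, k) = k for all k ≥ 2: in a 2-colouring of K_k, either some edge is red (a red K_2) or all edges are blue (a blue K_k). And K_{105} coloured all-blue has no blue K_106, so R(2, 106) > 105. Hence R(2, 106) = 106.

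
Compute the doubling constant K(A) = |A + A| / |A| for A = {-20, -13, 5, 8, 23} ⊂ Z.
K = |A + A| / |A| = 14/5

Enumerate A + A = {a + b : a, b ∈ A}. With |A| = 5, there are |A|^2 = 25 ordered sum pairs; collecting distinct values, A + A = {-40, -33, -26, -15, -12, -8, -5, 3, 10, 13, 16, 28, 31, 46}, so |A + A| = 14. Thus K = 14/5. For comparison, the minimum possible |A + A| over all 5-element sets is 2·5 − 1 = 9 (so min K = 9/5), attained only by arithmetic progressions.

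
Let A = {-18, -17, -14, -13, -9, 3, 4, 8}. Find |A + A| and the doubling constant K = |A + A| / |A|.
K = |A + A| / |A| = 27/8

Enumerate A + A = {a + b : a, b ∈ A}. With |A| = 8, there are |A|^2 = 64 ordered sum pairs; collecting distinct values, A + A = {-36, -35, -34, -32, -31, -30, -28, -27, -26, -23, -22, -18, -15, -14, -13, -11, -10, -9, -6, -5, -1, 6, 7, 8, 11, 12, 16}, so |A + A| = 27. Thus K = 27/8. For comparison, the minimum possible |A + A| over all 8-element sets is 2·8 − 1 = 15 (so min K = 15/8), attained only by arithmetic progressions.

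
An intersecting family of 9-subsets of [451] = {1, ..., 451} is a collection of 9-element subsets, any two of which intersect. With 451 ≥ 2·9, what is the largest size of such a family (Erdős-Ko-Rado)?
max |F| = C(450, 8) = 39174677916258600

Erdős-Ko-Rado (1961): when n ≥ 2k, max |F| = C(n−1, k−1). The bound is attained by the star {A : i ∈ A} for any fixed i ∈ [n]. Here C(451−1, 9−1) = C(450, 8) = 39174677916258600.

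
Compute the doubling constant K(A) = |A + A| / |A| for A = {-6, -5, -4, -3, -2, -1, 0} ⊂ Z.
K = |A + A| / |A| = 13/7

Enumerate A + A = {a + b : a, b ∈ A}. With |A| = 7, there are |A|^2 = 49 ordered sum pairs; collecting distinct values, A + A = {-12, -11, -10, -9, -8, -7, -6, -5, -4, -3, -2, -1, 0}, so |A + A| = 13. Thus K = 13/7. Here |A + A| = 2|A| − 1 = 13, the minimum possible — so K = 13/7 is minimal, which holds iff A is an arithmetic progression.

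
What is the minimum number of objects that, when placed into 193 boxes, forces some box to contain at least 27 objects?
n = (27 − 1)·193 + 1 = 5019

By the generalised pigeonhole principle, to guarantee some box contains ≥ r objects we need more than (r − 1) · k objects total. Threshold: n = (r − 1) · k + 1. With r = 27 and k = 193: n = 26 · 193 + 1 = 5018 + 1 = 5019. For n = 5018 = 26 · 193, we can put exactly 26 objects in every box, avoiding 27 in any single one — so 5019 is tight.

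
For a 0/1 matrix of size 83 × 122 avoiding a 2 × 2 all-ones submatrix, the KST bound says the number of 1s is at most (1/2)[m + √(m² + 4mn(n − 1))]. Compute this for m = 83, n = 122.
z(83, 122; 2, 2) ≤ (1/2)[83 + √(83² + 4·83·122·121)] = (1/2)[83 + √4907873] = 1149.186

Kővári–Sós–Turán: let r_1, ..., r_83 be the row sums and z = Σ r_i the total number of 1s. Each pair of columns can share at most one row with both entries 1 (else a 2×2 all-ones block appears), so Σ_i C(r_i, 2) ≤ C(122, 2) = 7381. By convexity Σ_i C(r_i, 2) ≥ 83·C(z/83, 2) = z(z − 83)/(2·83), giving z² − 83z − 83·122·121 ≤ 0 and hence z ≤ (1/2)[83 + √(6889 + 4·1225246)] = (1/2)[83 + √4907873] ≈ (1/2)(83 + 2215.372) = 1149.186.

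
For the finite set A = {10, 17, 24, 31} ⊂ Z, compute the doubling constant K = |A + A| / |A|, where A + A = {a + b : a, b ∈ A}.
K = |A + A| / |A| = 7/4

Enumerate A + A = {a + b : a, b ∈ A}. With |A| = 4, there are |A|^2 = 16 ordered sum pairs; collecting distinct values, A + A = {20, 27, 34, 41, 48, 55, 62}, so |A + A| = 7. Thus K = 7/4. Here |A + A| = 2|A| − 1 = 7, the minimum possible — so K = 7/4 is minimal, which holds iff A is an arithmetic progression.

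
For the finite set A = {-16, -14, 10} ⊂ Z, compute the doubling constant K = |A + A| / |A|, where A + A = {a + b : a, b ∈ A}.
K = |A + A| / |A| = 6/3 = 2

Enumerate A + A = {a + b : a, b ∈ A}. With |A| = 3, there are |A|^2 = 9 ordered sum pairs; collecting distinct values, A + A = {-32, -30, -28, -6, -4, 20}, so |A + A| = 6. Thus K = 6/3 = 2. For comparison, the minimum possible |A + A| over all 3-element sets is 2·3 − 1 = 5 (so min K = 5/3), attained only by arithmetic progressions.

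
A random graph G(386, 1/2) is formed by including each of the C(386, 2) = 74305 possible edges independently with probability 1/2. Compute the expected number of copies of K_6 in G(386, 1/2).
E[# K_6] = C(386, 6) · (1/2)^C(6, 2) = 4418083042912 / 2^15 = 138065095091/1024 ≈ 134829194.424805

For each 6-subset S of vertices (there are C(386, 6) = 4418083042912 such S), let X_S = 1 if S induces a K_6 (all C(6, 2) = 15 edges present). Then P(X_S = 1) = (1/2)^15 = 1/32768. By linearity of expectation, E[# K_6] = C(386, 6) · (1/2)^15 = 4418083042912 / 32768 = 138065095091/1024 ≈ 134829194.424805.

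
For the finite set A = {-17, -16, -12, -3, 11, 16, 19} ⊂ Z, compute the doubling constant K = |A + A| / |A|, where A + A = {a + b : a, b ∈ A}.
K = |A + A| / |A| = 26/7

Enumerate A + A = {a + b : a, b ∈ A}. With |A| = 7, there are |A|^2 = 49 ordered sum pairs; collecting distinct values, A + A = {-34, -33, -32, -29, -28, -24, -20, -19, -15, -6, -5, -1, 0, 2, 3, 4, 7, 8, 13, 16, 22, 27, 30, 32, 35, 38}, so |A + A| = 26. Thus K = 26/7. For comparison, the minimum possible |A + A| over all 7-element sets is 2·7 − 1 = 13 (so min K = 13/7), attained only by arithmetic progressions.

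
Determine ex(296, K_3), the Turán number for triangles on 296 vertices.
ex(296, K_3) = ⌊296^2/4⌋ = 21904

Mantel (1907): a triangle-free graph on n vertices has at most ⌊n^2/4⌋ edges, with equality for the complete bipartite graph K_{⌊n/2⌋, ⌈n/2⌉}. For n = 296: ⌊296^2/4⌋ = ⌊87616/4⌋ = 21904. The extremal graph is K_{148, 148}, which has 148·148 = 21904 edges.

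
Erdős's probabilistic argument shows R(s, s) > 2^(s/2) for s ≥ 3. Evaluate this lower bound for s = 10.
2^(10/2) = 32; so R(10, 10) > 32

Colour each edge of K_n uniformly at random with red/blue. The expected number of monochromatic K_10 is C(n, 10) · 2 · 2^(−C(10,2)). If C(n, 10) · 2^(1 − C(10,2)) < 1, then with positive probability no monochromatic K_10 exists, so R(10, 10) > n. The standard estimate C(n, 10) ≤ n^10/10! shows this inequality holds whenever n ≤ 2^(10/2) (since 10! · 2^(C(10,2) − 1) > 2^(10^2/2) ≥ n^10). Hence R(10, 10) > 2^(10/2) = 32.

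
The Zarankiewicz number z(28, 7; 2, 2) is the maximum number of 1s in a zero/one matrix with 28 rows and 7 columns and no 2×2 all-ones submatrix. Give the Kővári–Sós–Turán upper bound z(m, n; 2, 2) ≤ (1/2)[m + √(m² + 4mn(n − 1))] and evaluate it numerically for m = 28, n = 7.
z(28, 7; 2, 2) ≤ (1/2)[28 + √(28² + 4·28·7·6)] = (1/2)[28 + √5488] = 51.0405

Kővári–Sós–Turán: let r_1, ..., r_28 be the row sums and z = Σ r_i the total number of 1s. Each pair of columns can share at most one row with both entries 1 (else a 2×2 all-ones block appears), so Σ_i C(r_i, 2) ≤ C(7, 2) = 21. By convexity Σ_i C(r_i, 2) ≥ 28·C(z/28, 2) = z(z − 28)/(2·28), giving z² − 28z − 28·7·6 ≤ 0 and hence z ≤ (1/2)[28 + √(784 + 4·1176)] = (1/2)[28 + √5488] ≈ (1/2)(28 + 74.081) = 51.0405.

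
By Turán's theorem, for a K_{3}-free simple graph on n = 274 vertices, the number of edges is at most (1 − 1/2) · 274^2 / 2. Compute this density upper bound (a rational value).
Turán density bound = (1/2) · 274^2/2 = 18769

Turán's theorem: ex(n, K_{r+1}) is achieved by the complete r-partite Turán graph T(n, r) with parts as balanced as possible, and is at most (1 − 1/r) · n^2/2. For r = 2, n = 274: the density bound is (1/2) · 75076/2 = 18769. Since 2 ∣ 274, the Turán graph T(274, 2) has parts of equal size 137, and its edge count e(T(274, 2)) = 18769 attains the density bound exactly.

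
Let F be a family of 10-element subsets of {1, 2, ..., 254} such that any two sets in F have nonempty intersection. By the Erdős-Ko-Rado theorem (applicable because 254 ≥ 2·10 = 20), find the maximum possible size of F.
max |F| = C(253, 9) = 10134934163979625

Erdős-Ko-Rado (1961): when n ≥ 2k, max |F| = C(n−1, k−1). The bound is attained by the star {A : i ∈ A} for any fixed i ∈ [n]. Here C(254−1, 10−1) = C(253, 9) = 10134934163979625.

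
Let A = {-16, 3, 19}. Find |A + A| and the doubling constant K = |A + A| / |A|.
K = |A + A| / |A| = 6/3 = 2

Enumerate A + A = {a + b : a, b ∈ A}. With |A| = 3, there are |A|^2 = 9 ordered sum pairs; collecting distinct values, A + A = {-32, -13, 3, 6, 22, 38}, so |A + A| = 6. Thus K = 6/3 = 2. For comparison, the minimum possible |A + A| over all 3-element sets is 2·3 − 1 = 5 (so min K = 5/3), attained only by arithmetic progressions.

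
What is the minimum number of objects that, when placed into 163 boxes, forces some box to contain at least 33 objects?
n = (33 − 1)·163 + 1 = 5217

By the generalised pigeonhole principle, to guarantee some box contains ≥ r objects we need more than (r − 1) · k objects total. Threshold: n = (r − 1) · k + 1. With r = 33 and k = 163: n = 32 · 163 + 1 = 5216 + 1 = 5217. For n = 5216 = 32 · 163, we can put exactly 32 objects in every box, avoiding 33 in any single one — so 5217 is tight.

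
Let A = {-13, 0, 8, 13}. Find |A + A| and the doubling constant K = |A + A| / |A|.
K = |A + A| / |A| = 9/4

Enumerate A + A = {a + b : a, b ∈ A}. With |A| = 4, there are |A|^2 = 16 ordered sum pairs; collecting distinct values, A + A = {-26, -13, -5, 0, 8, 13, 16, 21, 26}, so |A + A| = 9. Thus K = 9/4. For comparison, the minimum possible |A + A| over all 4-element sets is 2·4 − 1 = 7 (so min K = 7/4), attained only by arithmetic progressions.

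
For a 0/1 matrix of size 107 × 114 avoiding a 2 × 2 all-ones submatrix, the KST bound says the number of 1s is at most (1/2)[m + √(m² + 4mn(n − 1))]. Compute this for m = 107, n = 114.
z(107, 114; 2, 2) ≤ (1/2)[107 + √(107² + 4·107·114·113)] = (1/2)[107 + √5524945] = 1228.7601

Kővári–Sós–Turán: let r_1, ..., r_107 be the row sums and z = Σ r_i the total number of 1s. Each pair of columns can share at most one row with both entries 1 (else a 2×2 all-ones block appears), so Σ_i C(r_i, 2) ≤ C(114, 2) = 6441. By convexity Σ_i C(r_i, 2) ≥ 107·C(z/107, 2) = z(z − 107)/(2·107), giving z² − 107z − 107·114·113 ≤ 0 and hence z ≤ (1/2)[107 + √(11449 + 4·1378374)] = (1/2)[107 + √5524945] ≈ (1/2)(107 + 2350.5202) = 1228.7601.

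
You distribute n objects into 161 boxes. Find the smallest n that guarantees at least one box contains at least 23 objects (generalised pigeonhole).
n = (23 − 1)·161 + 1 = 3543

By the generalised pigeonhole principle, to guarantee some box contains ≥ r objects we need more than (r − 1) · k objects total. Threshold: n = (r − 1) · k + 1. With r = 23 and k = 161: n = 22 · 161 + 1 = 3542 + 1 = 3543. For n = 3542 = 22 · 161, we can put exactly 22 objects in every box, avoiding 23 in any single one — so 3543 is tight.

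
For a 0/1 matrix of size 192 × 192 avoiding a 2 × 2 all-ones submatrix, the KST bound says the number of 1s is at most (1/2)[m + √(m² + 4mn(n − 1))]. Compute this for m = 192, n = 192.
z(192, 192; 2, 2) ≤ (1/2)[192 + √(192² + 4·192·192·191)] = (1/2)[192 + √28200960] = 2751.2288

Kővári–Sós–Turán: let r_1, ..., r_192 be the row sums and z = Σ r_i the total number of 1s. Each pair of columns can share at most one row with both entries 1 (else a 2×2 all-ones block appears), so Σ_i C(r_i, 2) ≤ C(192, 2) = 18336. By convexity Σ_i C(r_i, 2) ≥ 192·C(z/192, 2) = z(z − 192)/(2·192), giving z² − 192z − 192·192·191 ≤ 0 and hence z ≤ (1/2)[192 + √(36864 + 4·7041024)] = (1/2)[192 + √28200960] ≈ (1/2)(192 + 5310.4576) = 2751.2288.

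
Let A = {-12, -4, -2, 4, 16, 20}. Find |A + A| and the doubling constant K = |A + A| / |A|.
K = |A + A| / |A| = 19/6

Enumerate A + A = {a + b : a, b ∈ A}. With |A| = 6, there are |A|^2 = 36 ordered sum pairs; collecting distinct values, A + A = {-24, -16, -14, -8, -6, -4, 0, 2, 4, 8, 12, 14, 16, 18, 20, 24, 32, 36, 40}, so |A + A| = 19. Thus K = 19/6. For comparison, the minimum possible |A + A| over all 6-element sets is 2·6 − 1 = 11 (so min K = 11/6), attained only by arithmetic progressions.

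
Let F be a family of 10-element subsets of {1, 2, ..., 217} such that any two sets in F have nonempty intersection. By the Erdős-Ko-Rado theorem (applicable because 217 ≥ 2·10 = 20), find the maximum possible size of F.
max |F| = C(216, 9) = 2382153741979440

Erdős-Ko-Rado (1961): when n ≥ 2k, max |F| = C(n−1, k−1). The bound is attained by the star {A : i ∈ A} for any fixed i ∈ [n]. Here C(217−1, 10−1) = C(216, 9) = 2382153741979440.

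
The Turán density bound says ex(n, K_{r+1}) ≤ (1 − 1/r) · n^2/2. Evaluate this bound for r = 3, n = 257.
Turán density bound = (2/3) · 257^2/2 = 66049/3 ≈ 22016.3333

Turán's theorem: ex(n, K_{r+1}) is achieved by the complete r-partite Turán graph T(n, r) with parts as balanced as possible, and is at most (1 − 1/r) · n^2/2. For r = 3, n = 257: the density bound is (2/3) · 66049/2 = 66049/3 ≈ 22016.3333. The integer-valued extremum is e(T(257, 3)) = 22016, which is strictly less than the density bound 66049/3 since 3 ∤ 257 (the parts of T(257, 3) cannot all be equal).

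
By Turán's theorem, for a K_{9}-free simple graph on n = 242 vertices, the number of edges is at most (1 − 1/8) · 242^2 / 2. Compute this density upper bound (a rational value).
Turán density bound = (7/8) · 242^2/2 = 102487/4 ≈ 25621.75

Turán's theorem: ex(n, K_{r+1}) is achieved by the complete r-partite Turán graph T(n, r) with parts as balanced as possible, and is at most (1 − 1/r) · n^2/2. For r = 8, n = 242: the density bound is (7/8) · 58564/2 = 102487/4 ≈ 25621.75. The integer-valued extremum is e(T(242, 8)) = 25621, which is strictly less than the density bound 102487/4 since 8 ∤ 242 (the parts of T(242, 8) cannot all be equal).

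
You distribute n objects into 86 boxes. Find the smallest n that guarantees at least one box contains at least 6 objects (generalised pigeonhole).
n = (6 − 1)·86 + 1 = 431

By the generalised pigeonhole principle, to guarantee some box contains ≥ r objects we need more than (r − 1) · k objects total. Threshold: n = (r − 1) · k + 1. With r = 6 and k = 86: n = 5 · 86 + 1 = 430 + 1 = 431. For n = 430 = 5 · 86, we can put exactly 5 objects in every box, avoiding 6 in any single one — so 431 is tight.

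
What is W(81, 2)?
W(81, 2) = 81 + 1 = 82

A 2-term AP is any pair of integers, so a monochromatic 2-AP exists iff some colour is used at least twice. With 81 colours, the colouring i ↦ i on {1, ..., 81} uses each colour once, avoiding any monochromatic pair, so W(81, 2) > 81. For {1, ..., 82}, pigeonhole forces two integers of the same colour, which form a monochromatic 2-AP. Hence W(81, 2) = 82.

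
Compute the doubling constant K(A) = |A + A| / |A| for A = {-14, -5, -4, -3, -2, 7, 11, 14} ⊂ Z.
K = |A + A| / |A| = 31/8

Enumerate A + A = {a + b : a, b ∈ A}. With |A| = 8, there are |A|^2 = 64 ordered sum pairs; collecting distinct values, A + A = {-28, -19, -18, -17, -16, -10, -9, -8, -7, -6, -5, -4, -3, 0, 2, 3, 4, 5, 6, 7, 8, 9, 10, 11, 12, 14, 18, 21, 22, 25, 28}, so |A + A| = 31. Thus K = 31/8. For comparison, the minimum possible |A + A| over all 8-element sets is 2·8 − 1 = 15 (so min K = 15/8), attained only by arithmetic progressions.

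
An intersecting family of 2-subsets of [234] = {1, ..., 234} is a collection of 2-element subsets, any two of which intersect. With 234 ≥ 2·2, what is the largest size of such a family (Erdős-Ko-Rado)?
max |F| = C(233, 1) = 233

Erdős-Ko-Rado (1961): when n ≥ 2k, max |F| = C(n−1, k−1). The bound is attained by the star {A : i ∈ A} for any fixed i ∈ [n]. Here C(234−1, 2−1) = C(233, 1) = 233.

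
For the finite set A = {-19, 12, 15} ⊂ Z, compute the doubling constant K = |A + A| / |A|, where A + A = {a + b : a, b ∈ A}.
K = |A + A| / |A| = 6/3 = 2

Enumerate A + A = {a + b : a, b ∈ A}. With |A| = 3, there are |A|^2 = 9 ordered sum pairs; collecting distinct values, A + A = {-38, -7, -4, 24, 27, 30}, so |A + A| = 6. Thus K = 6/3 = 2. For comparison, the minimum possible |A + A| over all 3-element sets is 2·3 − 1 = 5 (so min K = 5/3), attained only by arithmetic progressions.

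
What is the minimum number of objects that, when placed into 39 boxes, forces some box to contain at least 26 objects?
n = (26 − 1)·39 + 1 = 976

By the generalised pigeonhole principle, to guarantee some box contains ≥ r objects we need more than (r − 1) · k objects total. Threshold: n = (r − 1) · k + 1. With r = 26 and k = 39: n = 25 · 39 + 1 = 975 + 1 = 976. For n = 975 = 25 · 39, we can put exactly 25 objects in every box, avoiding 26 in any single one — so 976 is tight.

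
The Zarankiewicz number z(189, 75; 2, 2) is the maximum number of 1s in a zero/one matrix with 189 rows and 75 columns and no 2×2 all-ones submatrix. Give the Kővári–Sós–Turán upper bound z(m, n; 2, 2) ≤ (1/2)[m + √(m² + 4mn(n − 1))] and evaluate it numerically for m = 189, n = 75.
z(189, 75; 2, 2) ≤ (1/2)[189 + √(189² + 4·189·75·74)] = (1/2)[189 + √4231521] = 1123.0331

Kővári–Sós–Turán: let r_1, ..., r_189 be the row sums and z = Σ r_i the total number of 1s. Each pair of columns can share at most one row with both entries 1 (else a 2×2 all-ones block appears), so Σ_i C(r_i, 2) ≤ C(75, 2) = 2775. By convexity Σ_i C(r_i, 2) ≥ 189·C(z/189, 2) = z(z − 189)/(2·189), giving z² − 189z − 189·75·74 ≤ 0 and hence z ≤ (1/2)[189 + √(35721 + 4·1048950)] = (1/2)[189 + √4231521] ≈ (1/2)(189 + 2057.0661) = 1123.0331.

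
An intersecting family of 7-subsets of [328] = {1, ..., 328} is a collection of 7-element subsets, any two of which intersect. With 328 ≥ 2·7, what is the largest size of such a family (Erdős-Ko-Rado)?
max |F| = C(327, 6) = 1621509963255

The Erdős-Ko-Rado theorem states: for n ≥ 2k, an intersecting family of k-subsets of an n-element set has size at most C(n − 1, k − 1), with equality for 'star' families {A ⊆ [n] : |A| = k, i ∈ A} (fix an element i). For n = 328, k = 7: C(327, 6) = 1621509963255.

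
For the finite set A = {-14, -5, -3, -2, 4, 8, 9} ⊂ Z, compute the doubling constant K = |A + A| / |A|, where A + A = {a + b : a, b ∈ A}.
K = |A + A| / |A| = 24/7

Enumerate A + A = {a + b : a, b ∈ A}. With |A| = 7, there are |A|^2 = 49 ordered sum pairs; collecting distinct values, A + A = {-28, -19, -17, -16, -10, -8, -7, -6, -5, -4, -1, 1, 2, 3, 4, 5, 6, 7, 8, 12, 13, 16, 17, 18}, so |A + A| = 24. Thus K = 24/7. For comparison, the minimum possible |A + A| over all 7-element sets is 2·7 − 1 = 13 (so min K = 13/7), attained only by arithmetic progressions.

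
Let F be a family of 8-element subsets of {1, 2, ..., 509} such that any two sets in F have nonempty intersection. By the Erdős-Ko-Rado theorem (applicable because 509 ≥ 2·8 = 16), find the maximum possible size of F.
max |F| = C(508, 7) = 1661824926140808

Erdős-Ko-Rado (1961): when n ≥ 2k, max |F| = C(n−1, k−1). The bound is attained by the star {A : i ∈ A} for any fixed i ∈ [n]. Here C(509−1, 8−1) = C(508, 7) = 1661824926140808.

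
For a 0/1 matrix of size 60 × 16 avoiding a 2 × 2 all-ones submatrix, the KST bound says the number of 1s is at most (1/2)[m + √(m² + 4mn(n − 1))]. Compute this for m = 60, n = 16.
z(60, 16; 2, 2) ≤ (1/2)[60 + √(60² + 4·60·16·15)] = (1/2)[60 + √61200] = 153.6932

Kővári–Sós–Turán: let r_1, ..., r_60 be the row sums and z = Σ r_i the total number of 1s. Each pair of columns can share at most one row with both entries 1 (else a 2×2 all-ones block appears), so Σ_i C(r_i, 2) ≤ C(16, 2) = 120. By convexity Σ_i C(r_i, 2) ≥ 60·C(z/60, 2) = z(z − 60)/(2·60), giving z² − 60z − 60·16·15 ≤ 0 and hence z ≤ (1/2)[60 + √(3600 + 4·14400)] = (1/2)[60 + √61200] ≈ (1/2)(60 + 247.3863) = 153.6932.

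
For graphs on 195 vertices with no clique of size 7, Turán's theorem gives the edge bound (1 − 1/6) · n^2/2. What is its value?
Turán density bound = (5/6) · 195^2/2 = 63375/4 ≈ 15843.75

Turán's theorem: ex(n, K_{r+1}) is achieved by the complete r-partite Turán graph T(n, r) with parts as balanced as possible, and is at most (1 − 1/r) · n^2/2. For r = 6, n = 195: the density bound is (5/6) · 38025/2 = 63375/4 ≈ 15843.75. The integer-valued extremum is e(T(195, 6)) = 15843, which is strictly less than the density bound 63375/4 since 6 ∤ 195 (the parts of T(195, 6) cannot all be equal).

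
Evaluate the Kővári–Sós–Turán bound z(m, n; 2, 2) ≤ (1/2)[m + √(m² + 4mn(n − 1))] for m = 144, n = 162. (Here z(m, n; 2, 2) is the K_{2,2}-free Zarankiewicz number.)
z(144, 162; 2, 2) ≤ (1/2)[144 + √(144² + 4·144·162·161)] = (1/2)[144 + √15043968] = 2011.3277

Kővári–Sós–Turán: let r_1, ..., r_144 be the row sums and z = Σ r_i the total number of 1s. Each pair of columns can share at most one row with both entries 1 (else a 2×2 all-ones block appears), so Σ_i C(r_i, 2) ≤ C(162, 2) = 13041. By convexity Σ_i C(r_i, 2) ≥ 144·C(z/144, 2) = z(z − 144)/(2·144), giving z² − 144z − 144·162·161 ≤ 0 and hence z ≤ (1/2)[144 + √(20736 + 4·3755808)] = (1/2)[144 + √15043968] ≈ (1/2)(144 + 3878.6554) = 2011.3277.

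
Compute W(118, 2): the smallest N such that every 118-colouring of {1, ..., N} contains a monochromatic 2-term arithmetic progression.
W(118, 2) = 118 + 1 = 119

A 2-term AP is any pair of integers, so a monochromatic 2-AP exists iff some colour is used at least twice. With 118 colours, the colouring i ↦ i on {1, ..., 118} uses each colour once, avoiding any monochromatic pair, so W(118, 2) > 118. For {1, ..., 119}, pigeonhole forces two integers of the same colour, which form a monochromatic 2-AP. Hence W(118, 2) = 119.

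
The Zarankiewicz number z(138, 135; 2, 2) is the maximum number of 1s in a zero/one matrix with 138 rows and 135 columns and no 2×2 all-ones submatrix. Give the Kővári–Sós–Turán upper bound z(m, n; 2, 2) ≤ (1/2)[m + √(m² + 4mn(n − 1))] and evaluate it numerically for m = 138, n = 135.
z(138, 135; 2, 2) ≤ (1/2)[138 + √(138² + 4·138·135·134)] = (1/2)[138 + √10004724] = 1650.5123

Kővári–Sós–Turán: let r_1, ..., r_138 be the row sums and z = Σ r_i the total number of 1s. Each pair of columns can share at most one row with both entries 1 (else a 2×2 all-ones block appears), so Σ_i C(r_i, 2) ≤ C(135, 2) = 9045. By convexity Σ_i C(r_i, 2) ≥ 138·C(z/138, 2) = z(z − 138)/(2·138), giving z² − 138z − 138·135·134 ≤ 0 and hence z ≤ (1/2)[138 + √(19044 + 4·2496420)] = (1/2)[138 + √10004724] ≈ (1/2)(138 + 3163.0245) = 1650.5123.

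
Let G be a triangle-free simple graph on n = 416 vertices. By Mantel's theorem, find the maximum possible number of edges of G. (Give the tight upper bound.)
ex(416, K_3) = ⌊416^2/4⌋ = 43264

Mantel (1907): a triangle-free graph on n vertices has at most ⌊n^2/4⌋ edges, with equality for the complete bipartite graph K_{⌊n/2⌋, ⌈n/2⌉}. For n = 416: ⌊416^2/4⌋ = ⌊173056/4⌋ = 43264. The extremal graph is K_{208, 208}, which has 208·208 = 43264 edges.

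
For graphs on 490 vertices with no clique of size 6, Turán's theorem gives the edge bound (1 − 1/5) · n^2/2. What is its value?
Turán density bound = (4/5) · 490^2/2 = 96040

Turán's theorem: ex(n, K_{r+1}) is achieved by the complete r-partite Turán graph T(n, r) with parts as balanced as possible, and is at most (1 − 1/r) · n^2/2. For r = 5, n = 490: the density bound is (4/5) · 240100/2 = 96040. Since 5 ∣ 490, the Turán graph T(490, 5) has parts of equal size 98, and its edge count e(T(490, 5)) = 96040 attains the density bound exactly.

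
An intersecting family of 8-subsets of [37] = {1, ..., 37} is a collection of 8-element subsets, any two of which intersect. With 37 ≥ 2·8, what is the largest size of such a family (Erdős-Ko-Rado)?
max |F| = C(36, 7) = 8347680

The Erdős-Ko-Rado theorem states: for n ≥ 2k, an intersecting family of k-subsets of an n-element set has size at most C(n − 1, k − 1), with equality for 'star' families {A ⊆ [n] : |A| = k, i ∈ A} (fix an element i). For n = 37, k = 8: C(36, 7) = 8347680.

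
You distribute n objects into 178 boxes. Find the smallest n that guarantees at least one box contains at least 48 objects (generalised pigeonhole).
n = (48 − 1)·178 + 1 = 8367

By the generalised pigeonhole principle, to guarantee some box contains ≥ r objects we need more than (r − 1) · k objects total. Threshold: n = (r − 1) · k + 1. With r = 48 and k = 178: n = 47 · 178 + 1 = 8366 + 1 = 8367. For n = 8366 = 47 · 178, we can put exactly 47 objects in every box, avoiding 48 in any single one — so 8367 is tight.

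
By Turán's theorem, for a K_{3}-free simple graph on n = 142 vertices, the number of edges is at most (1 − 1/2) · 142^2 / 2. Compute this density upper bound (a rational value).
Turán density bound = (1/2) · 142^2/2 = 5041

Turán's theorem: ex(n, K_{r+1}) is achieved by the complete r-partite Turán graph T(n, r) with parts as balanced as possible, and is at most (1 − 1/r) · n^2/2. For r = 2, n = 142: the density bound is (1/2) · 20164/2 = 5041. Since 2 ∣ 142, the Turán graph T(142, 2) has parts of equal size 71, and its edge count e(T(142, 2)) = 5041 attains the density bound exactly.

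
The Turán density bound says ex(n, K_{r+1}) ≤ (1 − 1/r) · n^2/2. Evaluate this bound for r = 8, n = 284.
Turán density bound = (7/8) · 284^2/2 = 35287

Turán's theorem: ex(n, K_{r+1}) is achieved by the complete r-partite Turán graph T(n, r) with parts as balanced as possible, and is at most (1 − 1/r) · n^2/2. For r = 8, n = 284: the density bound is (7/8) · 80656/2 = 35287. The integer-valued extremum is e(T(284, 8)) = 35286, which is strictly less than the density bound 35287 since 8 ∤ 284 (the parts of T(284, 8) cannot all be equal).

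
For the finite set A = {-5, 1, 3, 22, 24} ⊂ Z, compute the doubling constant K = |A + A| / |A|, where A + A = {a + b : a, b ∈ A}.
K = |A + A| / |A| = 14/5

Enumerate A + A = {a + b : a, b ∈ A}. With |A| = 5, there are |A|^2 = 25 ordered sum pairs; collecting distinct values, A + A = {-10, -4, -2, 2, 4, 6, 17, 19, 23, 25, 27, 44, 46, 48}, so |A + A| = 14. Thus K = 14/5. For comparison, the minimum possible |A + A| over all 5-element sets is 2·5 − 1 = 9 (so min K = 9/5), attained only by arithmetic progressions.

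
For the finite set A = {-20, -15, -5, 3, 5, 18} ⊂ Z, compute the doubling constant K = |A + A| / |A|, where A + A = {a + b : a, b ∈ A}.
K = |A + A| / |A| = 19/6

Enumerate A + A = {a + b : a, b ∈ A}. With |A| = 6, there are |A|^2 = 36 ordered sum pairs; collecting distinct values, A + A = {-40, -35, -30, -25, -20, -17, -15, -12, -10, -2, 0, 3, 6, 8, 10, 13, 21, 23, 36}, so |A + A| = 19. Thus K = 19/6. For comparison, the minimum possible |A + A| over all 6-element sets is 2·6 − 1 = 11 (so min K = 11/6), attained only by arithmetic progressions.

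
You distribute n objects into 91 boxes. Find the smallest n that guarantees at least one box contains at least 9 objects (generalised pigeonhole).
n = (9 − 1)·91 + 1 = 729

By the generalised pigeonhole principle, to guarantee some box contains ≥ r objects we need more than (r − 1) · k objects total. Threshold: n = (r − 1) · k + 1. With r = 9 and k = 91: n = 8 · 91 + 1 = 728 + 1 = 729. For n = 728 = 8 · 91, we can put exactly 8 objects in every box, avoiding 9 in any single one — so 729 is tight.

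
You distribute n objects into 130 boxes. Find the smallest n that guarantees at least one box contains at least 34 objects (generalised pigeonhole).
n = (34 − 1)·130 + 1 = 4291

By the generalised pigeonhole principle, to guarantee some box contains ≥ r objects we need more than (r − 1) · k objects total. Threshold: n = (r − 1) · k + 1. With r = 34 and k = 130: n = 33 · 130 + 1 = 4290 + 1 = 4291. For n = 4290 = 33 · 130, we can put exactly 33 objects in every box, avoiding 34 in any single one — so 4291 is tight.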